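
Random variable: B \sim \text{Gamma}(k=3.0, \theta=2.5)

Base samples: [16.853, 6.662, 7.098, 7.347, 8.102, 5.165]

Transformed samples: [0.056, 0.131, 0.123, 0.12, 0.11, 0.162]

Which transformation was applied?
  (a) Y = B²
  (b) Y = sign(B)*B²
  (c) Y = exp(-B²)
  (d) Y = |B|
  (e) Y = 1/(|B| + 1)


Checking option (e) Y = 1/(|B| + 1):
  B = 16.853 -> Y = 0.056 ✓
  B = 6.662 -> Y = 0.131 ✓
  B = 7.098 -> Y = 0.123 ✓
All samples match this transformation.

(e) 1/(|B| + 1)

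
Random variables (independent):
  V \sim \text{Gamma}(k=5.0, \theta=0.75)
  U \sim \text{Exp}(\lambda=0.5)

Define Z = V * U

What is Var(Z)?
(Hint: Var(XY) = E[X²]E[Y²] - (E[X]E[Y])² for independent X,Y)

Var(XY) = E[X²]E[Y²] - (E[X]E[Y])²
E[V] = 3.75, Var(V) = 2.8125
E[U] = 2, Var(U) = 4
E[V²] = 2.8125 + 3.75² = 16.875
E[U²] = 4 + 2² = 8
Var(Z) = 16.875*8 - (3.75*2)²
= 135 - 56.25 = 78.75

78.75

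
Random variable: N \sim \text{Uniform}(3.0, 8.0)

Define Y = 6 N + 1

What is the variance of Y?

For Y = aN + b: Var(Y) = a² * Var(N)
Var(N) = (8 - 3)^2/12 = 2.0833333
Var(Y) = 6² * 2.0833333 = 36 * 2.0833333 = 75

75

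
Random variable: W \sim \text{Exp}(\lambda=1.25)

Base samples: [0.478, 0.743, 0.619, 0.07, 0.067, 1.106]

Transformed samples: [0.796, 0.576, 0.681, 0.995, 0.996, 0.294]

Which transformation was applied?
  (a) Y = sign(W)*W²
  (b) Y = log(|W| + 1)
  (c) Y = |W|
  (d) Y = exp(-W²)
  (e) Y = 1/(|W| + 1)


Checking option (d) Y = exp(-W²):
  W = 0.478 -> Y = 0.796 ✓
  W = 0.743 -> Y = 0.576 ✓
  W = 0.619 -> Y = 0.681 ✓
All samples match this transformation.

(d) exp(-W²)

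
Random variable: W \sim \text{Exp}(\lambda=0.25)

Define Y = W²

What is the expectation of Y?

E[W²] = Var(W) + (E[W])² = 16 + 16 = 32

32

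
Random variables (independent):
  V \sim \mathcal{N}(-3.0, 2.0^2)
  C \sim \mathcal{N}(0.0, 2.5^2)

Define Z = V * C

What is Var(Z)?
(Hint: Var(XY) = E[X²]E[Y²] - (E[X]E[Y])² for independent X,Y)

Var(XY) = E[X²]E[Y²] - (E[X]E[Y])²
E[V] = -3, Var(V) = 4
E[C] = 0, Var(C) = 6.25
E[V²] = 4 + (-3)² = 13
E[C²] = 6.25 + 0² = 6.25
Var(Z) = 13*6.25 - (-3*0)²
= 81.25 - 0 = 81.25

81.25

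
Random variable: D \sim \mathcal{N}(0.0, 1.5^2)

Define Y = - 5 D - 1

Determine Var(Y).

For Y = aD + b: Var(Y) = a² * Var(D)
Var(D) = 1.5^2 = 2.25
Var(Y) = (-5)² * 2.25 = 25 * 2.25 = 56.25

56.25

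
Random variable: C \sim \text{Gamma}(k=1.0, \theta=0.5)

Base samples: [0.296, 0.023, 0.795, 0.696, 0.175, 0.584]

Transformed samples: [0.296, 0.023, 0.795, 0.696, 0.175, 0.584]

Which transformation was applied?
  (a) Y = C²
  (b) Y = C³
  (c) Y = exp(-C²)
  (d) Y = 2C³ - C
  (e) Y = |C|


Checking option (e) Y = |C|:
  C = 0.296 -> Y = 0.296 ✓
  C = 0.023 -> Y = 0.023 ✓
  C = 0.795 -> Y = 0.795 ✓
All samples match this transformation.

(e) |C|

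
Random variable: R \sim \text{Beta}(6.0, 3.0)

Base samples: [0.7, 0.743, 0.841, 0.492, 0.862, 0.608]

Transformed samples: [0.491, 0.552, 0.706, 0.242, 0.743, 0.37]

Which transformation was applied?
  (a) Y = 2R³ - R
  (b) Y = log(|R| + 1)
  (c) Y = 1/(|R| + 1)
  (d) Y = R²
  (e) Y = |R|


Checking option (d) Y = R²:
  R = 0.7 -> Y = 0.491 ✓
  R = 0.743 -> Y = 0.552 ✓
  R = 0.841 -> Y = 0.706 ✓
All samples match this transformation.

(d) R²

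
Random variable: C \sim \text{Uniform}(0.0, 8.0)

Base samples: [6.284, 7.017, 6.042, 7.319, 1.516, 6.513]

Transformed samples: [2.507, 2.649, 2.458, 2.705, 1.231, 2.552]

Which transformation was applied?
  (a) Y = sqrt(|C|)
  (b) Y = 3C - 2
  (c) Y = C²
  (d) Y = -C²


Checking option (a) Y = sqrt(|C|):
  C = 6.284 -> Y = 2.507 ✓
  C = 7.017 -> Y = 2.649 ✓
  C = 6.042 -> Y = 2.458 ✓
All samples match this transformation.

(a) sqrt(|C|)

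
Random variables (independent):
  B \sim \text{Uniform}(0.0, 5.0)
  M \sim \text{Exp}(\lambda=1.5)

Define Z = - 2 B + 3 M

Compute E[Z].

E[Z] = -2*E[B] + 3*E[M]
E[B] = 2.5
E[M] = 0.66666667
E[Z] = -2*2.5 + 3*0.66666667 = -3

-3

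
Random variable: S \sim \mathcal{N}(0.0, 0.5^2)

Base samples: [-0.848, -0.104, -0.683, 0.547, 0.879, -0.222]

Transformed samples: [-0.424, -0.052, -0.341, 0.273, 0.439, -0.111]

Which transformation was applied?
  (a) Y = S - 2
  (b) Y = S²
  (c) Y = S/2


Checking option (c) Y = S/2:
  S = -0.848 -> Y = -0.424 ✓
  S = -0.104 -> Y = -0.052 ✓
  S = -0.683 -> Y = -0.341 ✓
All samples match this transformation.

(c) S/2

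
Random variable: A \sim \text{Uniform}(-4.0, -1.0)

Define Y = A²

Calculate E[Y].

Using E[X²] = Var(X) + (E[X])²:
E[A] = -2.5
Var(A) = (-1 + 4)^2/12 = 0.75
E[A²] = 0.75 + (-2.5)² = 0.75 + 6.25 = 7

7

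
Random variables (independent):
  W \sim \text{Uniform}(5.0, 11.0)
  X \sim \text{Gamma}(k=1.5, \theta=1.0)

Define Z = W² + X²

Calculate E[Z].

E[Z] = E[W²] + E[X²]
E[W²] = Var(W) + E[W]² = 3 + 64 = 67
E[X²] = Var(X) + E[X]² = 1.5 + 2.25 = 3.75
E[Z] = 67 + 3.75 = 70.75

70.75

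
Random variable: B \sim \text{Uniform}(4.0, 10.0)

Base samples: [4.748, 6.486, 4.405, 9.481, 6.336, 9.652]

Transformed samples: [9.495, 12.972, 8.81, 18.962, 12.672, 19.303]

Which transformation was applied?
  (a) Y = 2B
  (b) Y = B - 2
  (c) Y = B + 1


Checking option (a) Y = 2B:
  B = 4.748 -> Y = 9.495 ✓
  B = 6.486 -> Y = 12.972 ✓
  B = 4.405 -> Y = 8.81 ✓
All samples match this transformation.

(a) 2B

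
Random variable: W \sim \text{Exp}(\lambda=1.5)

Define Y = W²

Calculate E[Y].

E[W²] = Var(W) + (E[W])² = 0.44444444 + 0.44444444 = 0.88888889

0.88888889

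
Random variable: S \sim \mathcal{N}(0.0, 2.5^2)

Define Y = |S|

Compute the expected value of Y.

For X ~ N(0, 2.5²), E[|X|] = sigma * sqrt(2/pi)
= 2.5 * sqrt(2/pi) = 1.9947114

1.9947114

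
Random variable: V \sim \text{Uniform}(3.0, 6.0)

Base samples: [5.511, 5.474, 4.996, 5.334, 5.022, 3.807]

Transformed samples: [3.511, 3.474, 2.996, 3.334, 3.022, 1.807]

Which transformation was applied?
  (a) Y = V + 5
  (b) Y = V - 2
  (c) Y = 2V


Checking option (b) Y = V - 2:
  V = 5.511 -> Y = 3.511 ✓
  V = 5.474 -> Y = 3.474 ✓
  V = 4.996 -> Y = 2.996 ✓
All samples match this transformation.

(b) V - 2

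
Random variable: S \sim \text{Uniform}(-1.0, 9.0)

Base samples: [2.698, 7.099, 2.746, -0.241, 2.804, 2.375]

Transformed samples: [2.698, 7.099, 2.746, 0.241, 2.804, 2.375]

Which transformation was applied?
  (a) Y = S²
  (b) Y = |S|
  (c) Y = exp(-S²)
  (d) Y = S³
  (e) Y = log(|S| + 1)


Checking option (b) Y = |S|:
  S = 2.698 -> Y = 2.698 ✓
  S = 7.099 -> Y = 7.099 ✓
  S = 2.746 -> Y = 2.746 ✓
All samples match this transformation.

(b) |S|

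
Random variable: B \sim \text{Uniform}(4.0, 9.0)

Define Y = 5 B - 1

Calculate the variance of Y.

For Y = aB + b: Var(Y) = a² * Var(B)
Var(B) = (9 - 4)^2/12 = 2.0833333
Var(Y) = 5² * 2.0833333 = 25 * 2.0833333 = 52.083333

52.083333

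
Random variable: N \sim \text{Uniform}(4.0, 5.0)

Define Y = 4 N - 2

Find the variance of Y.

For Y = aN + b: Var(Y) = a² * Var(N)
Var(N) = (5 - 4)^2/12 = 0.083333333
Var(Y) = 4² * 0.083333333 = 16 * 0.083333333 = 1.3333333

1.3333333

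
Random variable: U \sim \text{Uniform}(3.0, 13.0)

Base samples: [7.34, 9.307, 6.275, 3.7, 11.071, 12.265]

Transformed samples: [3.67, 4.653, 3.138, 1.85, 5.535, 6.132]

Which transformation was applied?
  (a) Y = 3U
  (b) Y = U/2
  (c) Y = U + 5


Checking option (b) Y = U/2:
  U = 7.34 -> Y = 3.67 ✓
  U = 9.307 -> Y = 4.653 ✓
  U = 6.275 -> Y = 3.138 ✓
All samples match this transformation.

(b) U/2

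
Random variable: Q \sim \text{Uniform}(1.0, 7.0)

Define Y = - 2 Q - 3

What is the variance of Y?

For Y = aQ + b: Var(Y) = a² * Var(Q)
Var(Q) = (7 - 1)^2/12 = 3
Var(Y) = (-2)² * 3 = 4 * 3 = 12

12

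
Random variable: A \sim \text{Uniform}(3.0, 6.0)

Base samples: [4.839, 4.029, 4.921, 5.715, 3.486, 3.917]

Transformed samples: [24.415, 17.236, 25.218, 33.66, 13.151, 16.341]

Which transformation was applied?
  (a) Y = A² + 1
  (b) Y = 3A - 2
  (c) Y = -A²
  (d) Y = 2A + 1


Checking option (a) Y = A² + 1:
  A = 4.839 -> Y = 24.415 ✓
  A = 4.029 -> Y = 17.236 ✓
  A = 4.921 -> Y = 25.218 ✓
All samples match this transformation.

(a) A² + 1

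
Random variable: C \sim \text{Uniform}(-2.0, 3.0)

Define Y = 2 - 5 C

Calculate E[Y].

For Y = -5C + 2:
E[Y] = -5 * E[C] + 2
E[C] = (-2 + 3)/2 = 0.5
E[Y] = -5 * 0.5 + 2 = -0.5

-0.5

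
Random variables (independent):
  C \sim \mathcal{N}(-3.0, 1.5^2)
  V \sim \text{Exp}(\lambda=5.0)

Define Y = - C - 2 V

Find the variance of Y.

For independent RVs: Var(aX + bY) = a²Var(X) + b²Var(Y)
Var(C) = 2.25
Var(V) = 0.04
Var(Y) = (-1)²*2.25 + (-2)²*0.04
= 1*2.25 + 4*0.04 = 2.41

2.41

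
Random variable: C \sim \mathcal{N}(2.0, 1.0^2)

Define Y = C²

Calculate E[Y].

E[C²] = Var(C) + (E[C])² = 1 + 4 = 5

5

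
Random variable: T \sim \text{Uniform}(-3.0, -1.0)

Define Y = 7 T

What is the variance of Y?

For Y = aT + b: Var(Y) = a² * Var(T)
Var(T) = (-1 + 3)^2/12 = 0.33333333
Var(Y) = 7² * 0.33333333 = 49 * 0.33333333 = 16.333333

16.333333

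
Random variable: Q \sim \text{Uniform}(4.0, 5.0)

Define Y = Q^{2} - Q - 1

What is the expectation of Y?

E[Y] = 1*E[Q²] - 1*E[Q] - 1
E[Q] = 4.5
E[Q²] = Var(Q) + (E[Q])² = 0.083333333 + 20.25 = 20.333333
E[Y] = 1*20.333333 - 1*4.5 - 1 = 14.833333

14.833333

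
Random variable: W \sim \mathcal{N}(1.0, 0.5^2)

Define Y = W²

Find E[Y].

E[W²] = Var(W) + (E[W])² = 0.25 + 1 = 1.25

1.25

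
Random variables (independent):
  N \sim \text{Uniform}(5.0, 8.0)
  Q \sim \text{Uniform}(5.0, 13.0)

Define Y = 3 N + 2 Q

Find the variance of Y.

For independent RVs: Var(aX + bY) = a²Var(X) + b²Var(Y)
Var(N) = 0.75
Var(Q) = 5.3333333
Var(Y) = 3²*0.75 + 2²*5.3333333
= 9*0.75 + 4*5.3333333 = 28.083333

28.083333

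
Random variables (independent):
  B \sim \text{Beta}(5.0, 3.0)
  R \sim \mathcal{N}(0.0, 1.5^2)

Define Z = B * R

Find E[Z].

For independent RVs: E[XY] = E[X]*E[Y]
E[B] = 0.625
E[R] = 0
E[Z] = 0.625 * 0 = 0

0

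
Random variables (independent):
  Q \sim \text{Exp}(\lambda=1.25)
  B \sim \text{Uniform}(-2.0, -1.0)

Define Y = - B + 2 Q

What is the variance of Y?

For independent RVs: Var(aX + bY) = a²Var(X) + b²Var(Y)
Var(Q) = 0.64
Var(B) = 0.083333333
Var(Y) = 2²*0.64 + (-1)²*0.083333333
= 4*0.64 + 1*0.083333333 = 2.6433333

2.6433333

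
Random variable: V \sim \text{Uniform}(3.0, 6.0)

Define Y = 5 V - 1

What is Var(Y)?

For Y = aV + b: Var(Y) = a² * Var(V)
Var(V) = (6 - 3)^2/12 = 0.75
Var(Y) = 5² * 0.75 = 25 * 0.75 = 18.75

18.75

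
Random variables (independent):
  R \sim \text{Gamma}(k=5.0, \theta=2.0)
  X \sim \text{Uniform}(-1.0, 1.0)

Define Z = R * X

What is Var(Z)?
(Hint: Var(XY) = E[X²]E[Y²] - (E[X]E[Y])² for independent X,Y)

Var(XY) = E[X²]E[Y²] - (E[X]E[Y])²
E[R] = 10, Var(R) = 20
E[X] = 0, Var(X) = 0.33333333
E[R²] = 20 + 10² = 120
E[X²] = 0.33333333 + 0² = 0.33333333
Var(Z) = 120*0.33333333 - (10*0)²
= 40 - 0 = 40

40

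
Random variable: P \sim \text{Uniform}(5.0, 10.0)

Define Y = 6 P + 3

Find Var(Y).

For Y = aP + b: Var(Y) = a² * Var(P)
Var(P) = (10 - 5)^2/12 = 2.0833333
Var(Y) = 6² * 2.0833333 = 36 * 2.0833333 = 75

75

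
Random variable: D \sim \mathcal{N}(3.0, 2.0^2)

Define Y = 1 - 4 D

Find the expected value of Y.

For Y = -4D + 1:
E[Y] = -4 * E[D] + 1
E[D] = 3.0 = 3
E[Y] = -4 * 3 + 1 = -11

-11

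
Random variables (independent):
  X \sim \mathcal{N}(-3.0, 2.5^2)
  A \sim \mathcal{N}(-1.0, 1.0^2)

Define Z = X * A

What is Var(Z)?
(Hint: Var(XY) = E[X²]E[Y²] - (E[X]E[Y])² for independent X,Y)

Var(XY) = E[X²]E[Y²] - (E[X]E[Y])²
E[X] = -3, Var(X) = 6.25
E[A] = -1, Var(A) = 1
E[X²] = 6.25 + (-3)² = 15.25
E[A²] = 1 + (-1)² = 2
Var(Z) = 15.25*2 - (-3*(-1))²
= 30.5 - 9 = 21.5

21.5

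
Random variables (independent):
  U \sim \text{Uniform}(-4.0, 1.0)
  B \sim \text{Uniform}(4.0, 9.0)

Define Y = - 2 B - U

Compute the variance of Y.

For independent RVs: Var(aX + bY) = a²Var(X) + b²Var(Y)
Var(U) = 2.0833333
Var(B) = 2.0833333
Var(Y) = (-1)²*2.0833333 + (-2)²*2.0833333
= 1*2.0833333 + 4*2.0833333 = 10.416667

10.416667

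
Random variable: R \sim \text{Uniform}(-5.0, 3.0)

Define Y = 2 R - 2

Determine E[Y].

For Y = 2R - 2:
E[Y] = 2 * E[R] - 2
E[R] = (-5 + 3)/2 = -1
E[Y] = 2 * (-1) - 2 = -4

-4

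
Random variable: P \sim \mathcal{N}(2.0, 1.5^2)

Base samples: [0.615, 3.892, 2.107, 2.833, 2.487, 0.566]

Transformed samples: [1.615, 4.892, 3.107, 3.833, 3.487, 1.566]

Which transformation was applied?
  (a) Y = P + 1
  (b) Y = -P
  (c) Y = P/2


Checking option (a) Y = P + 1:
  P = 0.615 -> Y = 1.615 ✓
  P = 3.892 -> Y = 4.892 ✓
  P = 2.107 -> Y = 3.107 ✓
All samples match this transformation.

(a) P + 1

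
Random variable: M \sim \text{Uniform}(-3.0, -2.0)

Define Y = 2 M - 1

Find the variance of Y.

For Y = aM + b: Var(Y) = a² * Var(M)
Var(M) = (-2 + 3)^2/12 = 0.083333333
Var(Y) = 2² * 0.083333333 = 4 * 0.083333333 = 0.33333333

0.33333333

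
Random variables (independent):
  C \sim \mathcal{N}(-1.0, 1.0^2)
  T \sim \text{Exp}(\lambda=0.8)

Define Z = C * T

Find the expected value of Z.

For independent RVs: E[XY] = E[X]*E[Y]
E[C] = -1
E[T] = 1.25
E[Z] = -1 * 1.25 = -1.25

-1.25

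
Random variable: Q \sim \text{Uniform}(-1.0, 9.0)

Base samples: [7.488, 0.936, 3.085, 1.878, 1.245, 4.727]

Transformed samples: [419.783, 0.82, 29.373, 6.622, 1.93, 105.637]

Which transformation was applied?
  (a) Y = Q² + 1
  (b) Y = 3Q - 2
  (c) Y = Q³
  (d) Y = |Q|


Checking option (c) Y = Q³:
  Q = 7.488 -> Y = 419.783 ✓
  Q = 0.936 -> Y = 0.82 ✓
  Q = 3.085 -> Y = 29.373 ✓
All samples match this transformation.

(c) Q³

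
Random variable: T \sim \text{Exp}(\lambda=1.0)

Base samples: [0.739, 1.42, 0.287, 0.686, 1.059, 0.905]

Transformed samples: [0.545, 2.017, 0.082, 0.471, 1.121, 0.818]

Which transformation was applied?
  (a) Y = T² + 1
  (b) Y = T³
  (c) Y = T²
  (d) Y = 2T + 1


Checking option (c) Y = T²:
  T = 0.739 -> Y = 0.545 ✓
  T = 1.42 -> Y = 2.017 ✓
  T = 0.287 -> Y = 0.082 ✓
All samples match this transformation.

(c) T²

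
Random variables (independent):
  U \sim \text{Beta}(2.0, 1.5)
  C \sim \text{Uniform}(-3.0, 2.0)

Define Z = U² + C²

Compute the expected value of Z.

E[Z] = E[U²] + E[C²]
E[U²] = Var(U) + E[U]² = 0.054421769 + 0.32653061 = 0.38095238
E[C²] = Var(C) + E[C]² = 2.0833333 + 0.25 = 2.3333333
E[Z] = 0.38095238 + 2.3333333 = 2.7142857

2.7142857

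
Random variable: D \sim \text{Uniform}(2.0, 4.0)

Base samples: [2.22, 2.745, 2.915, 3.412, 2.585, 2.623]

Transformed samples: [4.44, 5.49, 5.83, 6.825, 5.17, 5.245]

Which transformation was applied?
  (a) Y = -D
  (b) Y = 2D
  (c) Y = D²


Checking option (b) Y = 2D:
  D = 2.22 -> Y = 4.44 ✓
  D = 2.745 -> Y = 5.49 ✓
  D = 2.915 -> Y = 5.83 ✓
All samples match this transformation.

(b) 2D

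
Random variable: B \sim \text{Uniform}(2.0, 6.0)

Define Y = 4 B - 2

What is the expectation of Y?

For Y = 4B - 2:
E[Y] = 4 * E[B] - 2
E[B] = (2 + 6)/2 = 4
E[Y] = 4 * 4 - 2 = 14

14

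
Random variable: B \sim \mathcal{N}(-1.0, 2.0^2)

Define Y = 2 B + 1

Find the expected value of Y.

For Y = 2B + 1:
E[Y] = 2 * E[B] + 1
E[B] = -1.0 = -1
E[Y] = 2 * (-1) + 1 = -1

-1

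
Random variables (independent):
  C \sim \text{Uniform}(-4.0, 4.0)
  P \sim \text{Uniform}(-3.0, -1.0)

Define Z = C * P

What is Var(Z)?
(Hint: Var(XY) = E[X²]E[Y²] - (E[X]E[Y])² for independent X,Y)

Var(XY) = E[X²]E[Y²] - (E[X]E[Y])²
E[C] = 0, Var(C) = 5.3333333
E[P] = -2, Var(P) = 0.33333333
E[C²] = 5.3333333 + 0² = 5.3333333
E[P²] = 0.33333333 + (-2)² = 4.3333333
Var(Z) = 5.3333333*4.3333333 - (0*(-2))²
= 23.111111 - 0 = 23.111111

23.111111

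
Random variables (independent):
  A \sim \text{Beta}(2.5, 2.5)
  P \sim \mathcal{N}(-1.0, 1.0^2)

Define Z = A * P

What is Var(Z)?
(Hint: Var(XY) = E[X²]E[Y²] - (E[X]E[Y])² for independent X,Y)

Var(XY) = E[X²]E[Y²] - (E[X]E[Y])²
E[A] = 0.5, Var(A) = 0.041666667
E[P] = -1, Var(P) = 1
E[A²] = 0.041666667 + 0.5² = 0.29166667
E[P²] = 1 + (-1)² = 2
Var(Z) = 0.29166667*2 - (0.5*(-1))²
= 0.58333333 - 0.25 = 0.33333333

0.33333333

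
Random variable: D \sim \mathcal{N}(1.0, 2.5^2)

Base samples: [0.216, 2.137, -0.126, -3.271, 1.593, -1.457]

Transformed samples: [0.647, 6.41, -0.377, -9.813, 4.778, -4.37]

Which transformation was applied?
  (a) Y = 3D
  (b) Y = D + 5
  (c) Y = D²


Checking option (a) Y = 3D:
  D = 0.216 -> Y = 0.647 ✓
  D = 2.137 -> Y = 6.41 ✓
  D = -0.126 -> Y = -0.377 ✓
All samples match this transformation.

(a) 3D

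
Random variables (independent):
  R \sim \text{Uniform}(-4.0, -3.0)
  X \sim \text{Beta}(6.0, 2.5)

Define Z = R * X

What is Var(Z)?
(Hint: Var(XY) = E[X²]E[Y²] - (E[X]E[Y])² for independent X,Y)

Var(XY) = E[X²]E[Y²] - (E[X]E[Y])²
E[R] = -3.5, Var(R) = 0.083333333
E[X] = 0.70588235, Var(X) = 0.021853943
E[R²] = 0.083333333 + (-3.5)² = 12.333333
E[X²] = 0.021853943 + 0.70588235² = 0.52012384
Var(Z) = 12.333333*0.52012384 - (-3.5*0.70588235)²
= 6.4148607 - 6.1038062 = 0.31105445

0.31105445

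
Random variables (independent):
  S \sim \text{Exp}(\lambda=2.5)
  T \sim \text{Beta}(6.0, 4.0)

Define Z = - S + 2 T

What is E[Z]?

E[Z] = -1*E[S] + 2*E[T]
E[S] = 0.4
E[T] = 0.6
E[Z] = -1*0.4 + 2*0.6 = 0.8

0.8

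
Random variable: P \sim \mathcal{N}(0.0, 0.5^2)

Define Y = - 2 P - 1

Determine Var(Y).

For Y = aP + b: Var(Y) = a² * Var(P)
Var(P) = 0.5^2 = 0.25
Var(Y) = (-2)² * 0.25 = 4 * 0.25 = 1

1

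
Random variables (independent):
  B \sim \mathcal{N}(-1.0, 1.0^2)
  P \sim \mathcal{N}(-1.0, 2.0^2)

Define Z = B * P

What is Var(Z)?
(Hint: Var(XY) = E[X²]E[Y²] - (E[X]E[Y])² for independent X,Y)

Var(XY) = E[X²]E[Y²] - (E[X]E[Y])²
E[B] = -1, Var(B) = 1
E[P] = -1, Var(P) = 4
E[B²] = 1 + (-1)² = 2
E[P²] = 4 + (-1)² = 5
Var(Z) = 2*5 - (-1*(-1))²
= 10 - 1 = 9

9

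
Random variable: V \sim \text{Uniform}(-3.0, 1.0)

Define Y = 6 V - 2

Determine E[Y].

For Y = 6V - 2:
E[Y] = 6 * E[V] - 2
E[V] = (-3 + 1)/2 = -1
E[Y] = 6 * (-1) - 2 = -8

-8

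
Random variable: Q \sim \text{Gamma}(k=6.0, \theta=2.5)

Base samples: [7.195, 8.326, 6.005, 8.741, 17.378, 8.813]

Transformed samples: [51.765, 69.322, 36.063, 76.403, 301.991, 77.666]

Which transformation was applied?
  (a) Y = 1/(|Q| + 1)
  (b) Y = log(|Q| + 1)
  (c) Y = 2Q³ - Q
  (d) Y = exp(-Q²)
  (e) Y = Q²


Checking option (e) Y = Q²:
  Q = 7.195 -> Y = 51.765 ✓
  Q = 8.326 -> Y = 69.322 ✓
  Q = 6.005 -> Y = 36.063 ✓
All samples match this transformation.

(e) Q²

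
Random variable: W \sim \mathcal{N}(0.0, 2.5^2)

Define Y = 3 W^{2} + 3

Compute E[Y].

E[Y] = 3*E[W²] + 3
E[W] = 0
E[W²] = Var(W) + (E[W])² = 6.25 + 0 = 6.25
E[Y] = 3*6.25 + 3 = 21.75

21.75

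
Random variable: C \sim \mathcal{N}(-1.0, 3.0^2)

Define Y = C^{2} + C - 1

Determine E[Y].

E[Y] = 1*E[C²] + 1*E[C] - 1
E[C] = -1
E[C²] = Var(C) + (E[C])² = 9 + 1 = 10
E[Y] = 1*10 + 1*(-1) - 1 = 8

8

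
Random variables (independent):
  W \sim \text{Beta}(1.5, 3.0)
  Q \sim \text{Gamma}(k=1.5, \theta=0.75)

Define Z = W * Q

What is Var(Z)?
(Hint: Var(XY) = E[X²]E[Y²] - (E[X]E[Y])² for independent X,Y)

Var(XY) = E[X²]E[Y²] - (E[X]E[Y])²
E[W] = 0.33333333, Var(W) = 0.04040404
E[Q] = 1.125, Var(Q) = 0.84375
E[W²] = 0.04040404 + 0.33333333² = 0.15151515
E[Q²] = 0.84375 + 1.125² = 2.109375
Var(Z) = 0.15151515*2.109375 - (0.33333333*1.125)²
= 0.31960227 - 0.140625 = 0.17897727

0.17897727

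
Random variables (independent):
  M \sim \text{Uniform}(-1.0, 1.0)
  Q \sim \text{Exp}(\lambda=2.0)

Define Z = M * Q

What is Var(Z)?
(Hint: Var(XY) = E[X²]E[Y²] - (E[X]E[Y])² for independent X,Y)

Var(XY) = E[X²]E[Y²] - (E[X]E[Y])²
E[M] = 0, Var(M) = 0.33333333
E[Q] = 0.5, Var(Q) = 0.25
E[M²] = 0.33333333 + 0² = 0.33333333
E[Q²] = 0.25 + 0.5² = 0.5
Var(Z) = 0.33333333*0.5 - (0*0.5)²
= 0.16666667 - 0 = 0.16666667

0.16666667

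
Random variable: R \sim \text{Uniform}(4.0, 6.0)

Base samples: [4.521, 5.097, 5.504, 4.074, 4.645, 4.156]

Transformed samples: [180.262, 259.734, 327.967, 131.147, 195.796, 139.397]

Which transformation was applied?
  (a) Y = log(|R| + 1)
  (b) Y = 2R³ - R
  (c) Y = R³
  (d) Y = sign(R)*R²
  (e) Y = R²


Checking option (b) Y = 2R³ - R:
  R = 4.521 -> Y = 180.262 ✓
  R = 5.097 -> Y = 259.734 ✓
  R = 5.504 -> Y = 327.967 ✓
All samples match this transformation.

(b) 2R³ - R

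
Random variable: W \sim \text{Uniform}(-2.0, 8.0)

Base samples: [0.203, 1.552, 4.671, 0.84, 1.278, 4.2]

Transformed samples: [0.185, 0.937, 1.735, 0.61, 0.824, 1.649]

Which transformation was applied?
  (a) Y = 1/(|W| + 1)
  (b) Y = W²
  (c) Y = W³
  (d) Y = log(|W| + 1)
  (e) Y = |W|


Checking option (d) Y = log(|W| + 1):
  W = 0.203 -> Y = 0.185 ✓
  W = 1.552 -> Y = 0.937 ✓
  W = 4.671 -> Y = 1.735 ✓
All samples match this transformation.

(d) log(|W| + 1)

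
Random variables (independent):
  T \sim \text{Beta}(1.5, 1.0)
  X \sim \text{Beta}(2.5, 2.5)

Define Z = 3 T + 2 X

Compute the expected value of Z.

E[Z] = 3*E[T] + 2*E[X]
E[T] = 0.6
E[X] = 0.5
E[Z] = 3*0.6 + 2*0.5 = 2.8

2.8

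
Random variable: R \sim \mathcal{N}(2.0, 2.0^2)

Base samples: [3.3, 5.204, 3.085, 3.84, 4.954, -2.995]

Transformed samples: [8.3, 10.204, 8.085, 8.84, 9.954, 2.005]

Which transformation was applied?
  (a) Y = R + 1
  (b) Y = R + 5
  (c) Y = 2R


Checking option (b) Y = R + 5:
  R = 3.3 -> Y = 8.3 ✓
  R = 5.204 -> Y = 10.204 ✓
  R = 3.085 -> Y = 8.085 ✓
All samples match this transformation.

(b) R + 5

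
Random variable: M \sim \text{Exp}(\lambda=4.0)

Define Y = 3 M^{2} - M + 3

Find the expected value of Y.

E[Y] = 3*E[M²] - 1*E[M] + 3
E[M] = 0.25
E[M²] = Var(M) + (E[M])² = 0.0625 + 0.0625 = 0.125
E[Y] = 3*0.125 - 1*0.25 + 3 = 3.125

3.125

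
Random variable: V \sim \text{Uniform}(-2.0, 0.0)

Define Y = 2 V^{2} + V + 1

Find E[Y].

E[Y] = 2*E[V²] + 1*E[V] + 1
E[V] = -1
E[V²] = Var(V) + (E[V])² = 0.33333333 + 1 = 1.3333333
E[Y] = 2*1.3333333 + 1*(-1) + 1 = 2.6666667

2.6666667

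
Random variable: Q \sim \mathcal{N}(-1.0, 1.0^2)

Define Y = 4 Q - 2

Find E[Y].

For Y = 4Q - 2:
E[Y] = 4 * E[Q] - 2
E[Q] = -1.0 = -1
E[Y] = 4 * (-1) - 2 = -6

-6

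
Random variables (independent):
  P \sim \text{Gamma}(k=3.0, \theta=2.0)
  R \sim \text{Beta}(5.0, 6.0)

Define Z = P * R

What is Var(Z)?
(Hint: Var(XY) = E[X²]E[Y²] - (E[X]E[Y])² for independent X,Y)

Var(XY) = E[X²]E[Y²] - (E[X]E[Y])²
E[P] = 6, Var(P) = 12
E[R] = 0.45454545, Var(R) = 0.020661157
E[P²] = 12 + 6² = 48
E[R²] = 0.020661157 + 0.45454545² = 0.22727273
Var(Z) = 48*0.22727273 - (6*0.45454545)²
= 10.909091 - 7.4380165 = 3.4710744

3.4710744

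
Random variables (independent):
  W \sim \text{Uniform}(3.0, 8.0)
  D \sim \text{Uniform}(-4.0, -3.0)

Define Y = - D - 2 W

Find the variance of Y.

For independent RVs: Var(aX + bY) = a²Var(X) + b²Var(Y)
Var(W) = 2.0833333
Var(D) = 0.083333333
Var(Y) = (-2)²*2.0833333 + (-1)²*0.083333333
= 4*2.0833333 + 1*0.083333333 = 8.4166667

8.4166667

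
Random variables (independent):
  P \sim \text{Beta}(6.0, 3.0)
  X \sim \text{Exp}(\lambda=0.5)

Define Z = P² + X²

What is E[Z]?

E[Z] = E[P²] + E[X²]
E[P²] = Var(P) + E[P]² = 0.022222222 + 0.44444444 = 0.46666667
E[X²] = Var(X) + E[X]² = 4 + 4 = 8
E[Z] = 0.46666667 + 8 = 8.4666667

8.4666667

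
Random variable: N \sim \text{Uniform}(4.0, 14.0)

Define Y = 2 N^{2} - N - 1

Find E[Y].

E[Y] = 2*E[N²] - 1*E[N] - 1
E[N] = 9
E[N²] = Var(N) + (E[N])² = 8.3333333 + 81 = 89.333333
E[Y] = 2*89.333333 - 1*9 - 1 = 168.66667

168.66667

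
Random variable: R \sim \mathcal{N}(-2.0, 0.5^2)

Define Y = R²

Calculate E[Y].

Using E[X²] = Var(X) + (E[X])²:
E[R] = -2
Var(R) = 0.5^2 = 0.25
E[R²] = 0.25 + (-2)² = 0.25 + 4 = 4.25

4.25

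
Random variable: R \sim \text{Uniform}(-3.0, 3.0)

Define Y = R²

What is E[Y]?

E[R²] = Var(R) + (E[R])² = 3 + 0 = 3

3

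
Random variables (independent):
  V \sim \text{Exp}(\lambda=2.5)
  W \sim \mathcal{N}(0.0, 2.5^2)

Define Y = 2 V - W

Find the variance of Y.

For independent RVs: Var(aX + bY) = a²Var(X) + b²Var(Y)
Var(V) = 0.16
Var(W) = 6.25
Var(Y) = 2²*0.16 + (-1)²*6.25
= 4*0.16 + 1*6.25 = 6.89

6.89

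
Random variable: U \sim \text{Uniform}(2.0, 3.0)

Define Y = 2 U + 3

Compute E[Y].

For Y = 2U + 3:
E[Y] = 2 * E[U] + 3
E[U] = (2 + 3)/2 = 2.5
E[Y] = 2 * 2.5 + 3 = 8

8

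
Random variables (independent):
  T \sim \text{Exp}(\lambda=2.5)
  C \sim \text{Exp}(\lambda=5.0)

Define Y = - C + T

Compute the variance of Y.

For independent RVs: Var(aX + bY) = a²Var(X) + b²Var(Y)
Var(T) = 0.16
Var(C) = 0.04
Var(Y) = 1²*0.16 + (-1)²*0.04
= 1*0.16 + 1*0.04 = 0.2

0.2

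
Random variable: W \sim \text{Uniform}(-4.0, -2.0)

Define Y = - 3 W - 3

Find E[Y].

For Y = -3W - 3:
E[Y] = -3 * E[W] - 3
E[W] = (-4 - 2)/2 = -3
E[Y] = -3 * (-3) - 3 = 6

6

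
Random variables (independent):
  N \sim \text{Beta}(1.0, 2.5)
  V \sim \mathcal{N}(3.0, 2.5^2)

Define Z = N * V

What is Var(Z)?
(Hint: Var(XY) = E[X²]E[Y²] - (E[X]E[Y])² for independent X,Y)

Var(XY) = E[X²]E[Y²] - (E[X]E[Y])²
E[N] = 0.28571429, Var(N) = 0.045351474
E[V] = 3, Var(V) = 6.25
E[N²] = 0.045351474 + 0.28571429² = 0.12698413
E[V²] = 6.25 + 3² = 15.25
Var(Z) = 0.12698413*15.25 - (0.28571429*3)²
= 1.9365079 - 0.73469388 = 1.2018141

1.2018141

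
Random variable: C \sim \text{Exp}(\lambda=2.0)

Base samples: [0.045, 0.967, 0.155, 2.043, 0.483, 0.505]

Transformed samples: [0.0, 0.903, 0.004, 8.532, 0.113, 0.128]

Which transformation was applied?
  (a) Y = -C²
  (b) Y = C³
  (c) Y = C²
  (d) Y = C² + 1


Checking option (b) Y = C³:
  C = 0.045 -> Y = 0.0 ✓
  C = 0.967 -> Y = 0.903 ✓
  C = 0.155 -> Y = 0.004 ✓
All samples match this transformation.

(b) C³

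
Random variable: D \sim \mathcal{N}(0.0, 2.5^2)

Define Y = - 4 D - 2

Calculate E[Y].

For Y = -4D - 2:
E[Y] = -4 * E[D] - 2
E[D] = 0.0 = 0
E[Y] = -4 * 0 - 2 = -2

-2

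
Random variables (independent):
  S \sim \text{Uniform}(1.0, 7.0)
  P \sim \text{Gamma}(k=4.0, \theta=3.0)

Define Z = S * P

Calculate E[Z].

For independent RVs: E[XY] = E[X]*E[Y]
E[S] = 4
E[P] = 12
E[Z] = 4 * 12 = 48

48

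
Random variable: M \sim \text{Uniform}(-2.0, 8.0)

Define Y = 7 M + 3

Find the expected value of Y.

For Y = 7M + 3:
E[Y] = 7 * E[M] + 3
E[M] = (-2 + 8)/2 = 3
E[Y] = 7 * 3 + 3 = 24

24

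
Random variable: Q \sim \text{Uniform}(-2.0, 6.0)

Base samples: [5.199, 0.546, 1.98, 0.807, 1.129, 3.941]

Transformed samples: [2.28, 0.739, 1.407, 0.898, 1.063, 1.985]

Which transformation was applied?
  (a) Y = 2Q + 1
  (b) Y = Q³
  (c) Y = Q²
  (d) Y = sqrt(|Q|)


Checking option (d) Y = sqrt(|Q|):
  Q = 5.199 -> Y = 2.28 ✓
  Q = 0.546 -> Y = 0.739 ✓
  Q = 1.98 -> Y = 1.407 ✓
All samples match this transformation.

(d) sqrt(|Q|)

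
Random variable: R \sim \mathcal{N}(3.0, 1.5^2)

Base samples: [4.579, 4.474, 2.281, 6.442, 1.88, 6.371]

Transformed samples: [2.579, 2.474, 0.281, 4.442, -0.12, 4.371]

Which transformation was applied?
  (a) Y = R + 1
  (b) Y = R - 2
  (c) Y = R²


Checking option (b) Y = R - 2:
  R = 4.579 -> Y = 2.579 ✓
  R = 4.474 -> Y = 2.474 ✓
  R = 2.281 -> Y = 0.281 ✓
All samples match this transformation.

(b) R - 2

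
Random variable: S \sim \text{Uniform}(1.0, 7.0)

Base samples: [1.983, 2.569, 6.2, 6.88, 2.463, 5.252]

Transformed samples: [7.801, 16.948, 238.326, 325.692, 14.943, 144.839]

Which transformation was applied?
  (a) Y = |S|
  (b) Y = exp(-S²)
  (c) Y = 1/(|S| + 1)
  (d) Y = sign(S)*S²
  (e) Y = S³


Checking option (e) Y = S³:
  S = 1.983 -> Y = 7.801 ✓
  S = 2.569 -> Y = 16.948 ✓
  S = 6.2 -> Y = 238.326 ✓
All samples match this transformation.

(e) S³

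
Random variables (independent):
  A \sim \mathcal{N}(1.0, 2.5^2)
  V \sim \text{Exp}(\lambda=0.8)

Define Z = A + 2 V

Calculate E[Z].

E[Z] = 1*E[A] + 2*E[V]
E[A] = 1
E[V] = 1.25
E[Z] = 1*1 + 2*1.25 = 3.5

3.5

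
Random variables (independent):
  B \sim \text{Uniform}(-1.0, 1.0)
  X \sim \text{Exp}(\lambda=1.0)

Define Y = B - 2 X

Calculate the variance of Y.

For independent RVs: Var(aX + bY) = a²Var(X) + b²Var(Y)
Var(B) = 0.33333333
Var(X) = 1
Var(Y) = 1²*0.33333333 + (-2)²*1
= 1*0.33333333 + 4*1 = 4.3333333

4.3333333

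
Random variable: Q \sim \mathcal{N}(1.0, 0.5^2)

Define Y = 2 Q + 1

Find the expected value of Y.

For Y = 2Q + 1:
E[Y] = 2 * E[Q] + 1
E[Q] = 1.0 = 1
E[Y] = 2 * 1 + 1 = 3

3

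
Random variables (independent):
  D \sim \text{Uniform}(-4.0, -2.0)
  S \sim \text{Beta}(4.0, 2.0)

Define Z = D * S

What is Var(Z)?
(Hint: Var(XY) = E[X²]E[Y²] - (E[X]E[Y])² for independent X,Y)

Var(XY) = E[X²]E[Y²] - (E[X]E[Y])²
E[D] = -3, Var(D) = 0.33333333
E[S] = 0.66666667, Var(S) = 0.031746032
E[D²] = 0.33333333 + (-3)² = 9.3333333
E[S²] = 0.031746032 + 0.66666667² = 0.47619048
Var(Z) = 9.3333333*0.47619048 - (-3*0.66666667)²
= 4.4444444 - 4 = 0.44444444

0.44444444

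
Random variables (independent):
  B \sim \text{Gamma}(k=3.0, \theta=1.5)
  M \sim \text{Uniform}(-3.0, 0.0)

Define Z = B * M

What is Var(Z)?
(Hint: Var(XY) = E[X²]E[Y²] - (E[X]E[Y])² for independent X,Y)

Var(XY) = E[X²]E[Y²] - (E[X]E[Y])²
E[B] = 4.5, Var(B) = 6.75
E[M] = -1.5, Var(M) = 0.75
E[B²] = 6.75 + 4.5² = 27
E[M²] = 0.75 + (-1.5)² = 3
Var(Z) = 27*3 - (4.5*(-1.5))²
= 81 - 45.5625 = 35.4375

35.4375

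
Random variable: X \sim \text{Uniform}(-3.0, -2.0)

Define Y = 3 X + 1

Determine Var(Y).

For Y = aX + b: Var(Y) = a² * Var(X)
Var(X) = (-2 + 3)^2/12 = 0.083333333
Var(Y) = 3² * 0.083333333 = 9 * 0.083333333 = 0.75

0.75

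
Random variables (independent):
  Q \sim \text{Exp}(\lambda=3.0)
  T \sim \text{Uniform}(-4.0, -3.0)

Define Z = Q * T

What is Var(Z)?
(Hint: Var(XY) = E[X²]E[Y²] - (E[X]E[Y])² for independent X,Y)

Var(XY) = E[X²]E[Y²] - (E[X]E[Y])²
E[Q] = 0.33333333, Var(Q) = 0.11111111
E[T] = -3.5, Var(T) = 0.083333333
E[Q²] = 0.11111111 + 0.33333333² = 0.22222222
E[T²] = 0.083333333 + (-3.5)² = 12.333333
Var(Z) = 0.22222222*12.333333 - (0.33333333*(-3.5))²
= 2.7407407 - 1.3611111 = 1.3796296

1.3796296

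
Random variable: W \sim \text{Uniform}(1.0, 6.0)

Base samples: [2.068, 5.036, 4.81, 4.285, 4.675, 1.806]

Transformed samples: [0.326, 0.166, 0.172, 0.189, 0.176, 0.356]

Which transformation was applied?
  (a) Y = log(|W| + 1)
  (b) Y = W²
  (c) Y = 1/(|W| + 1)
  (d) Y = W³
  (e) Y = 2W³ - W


Checking option (c) Y = 1/(|W| + 1):
  W = 2.068 -> Y = 0.326 ✓
  W = 5.036 -> Y = 0.166 ✓
  W = 4.81 -> Y = 0.172 ✓
All samples match this transformation.

(c) 1/(|W| + 1)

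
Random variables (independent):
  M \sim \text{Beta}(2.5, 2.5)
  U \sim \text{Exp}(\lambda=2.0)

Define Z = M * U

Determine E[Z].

For independent RVs: E[XY] = E[X]*E[Y]
E[M] = 0.5
E[U] = 0.5
E[Z] = 0.5 * 0.5 = 0.25

0.25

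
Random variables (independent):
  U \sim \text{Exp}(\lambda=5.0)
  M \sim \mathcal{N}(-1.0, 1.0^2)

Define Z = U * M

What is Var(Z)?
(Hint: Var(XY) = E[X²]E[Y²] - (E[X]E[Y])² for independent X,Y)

Var(XY) = E[X²]E[Y²] - (E[X]E[Y])²
E[U] = 0.2, Var(U) = 0.04
E[M] = -1, Var(M) = 1
E[U²] = 0.04 + 0.2² = 0.08
E[M²] = 1 + (-1)² = 2
Var(Z) = 0.08*2 - (0.2*(-1))²
= 0.16 - 0.04 = 0.12

0.12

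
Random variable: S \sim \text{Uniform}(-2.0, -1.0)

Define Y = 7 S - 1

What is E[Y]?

For Y = 7S - 1:
E[Y] = 7 * E[S] - 1
E[S] = (-2 - 1)/2 = -1.5
E[Y] = 7 * (-1.5) - 1 = -11.5

-11.5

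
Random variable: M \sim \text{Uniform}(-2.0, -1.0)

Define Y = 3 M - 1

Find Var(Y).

For Y = aM + b: Var(Y) = a² * Var(M)
Var(M) = (-1 + 2)^2/12 = 0.083333333
Var(Y) = 3² * 0.083333333 = 9 * 0.083333333 = 0.75

0.75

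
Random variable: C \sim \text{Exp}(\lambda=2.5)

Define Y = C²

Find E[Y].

Using E[X²] = Var(X) + (E[X])²:
E[C] = 0.4
Var(C) = 1/2.5^2 = 0.16
E[C²] = 0.16 + 0.4² = 0.16 + 0.16 = 0.32

0.32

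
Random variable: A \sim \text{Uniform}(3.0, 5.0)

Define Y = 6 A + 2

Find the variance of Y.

For Y = aA + b: Var(Y) = a² * Var(A)
Var(A) = (5 - 3)^2/12 = 0.33333333
Var(Y) = 6² * 0.33333333 = 36 * 0.33333333 = 12

12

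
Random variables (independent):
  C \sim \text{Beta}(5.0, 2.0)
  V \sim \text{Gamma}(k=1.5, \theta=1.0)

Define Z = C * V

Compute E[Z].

For independent RVs: E[XY] = E[X]*E[Y]
E[C] = 0.71428571
E[V] = 1.5
E[Z] = 0.71428571 * 1.5 = 1.0714286

1.0714286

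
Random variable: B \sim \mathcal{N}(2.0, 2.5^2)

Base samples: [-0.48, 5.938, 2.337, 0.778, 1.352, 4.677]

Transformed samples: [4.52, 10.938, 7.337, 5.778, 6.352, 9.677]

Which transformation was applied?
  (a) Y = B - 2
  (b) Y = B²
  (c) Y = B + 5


Checking option (c) Y = B + 5:
  B = -0.48 -> Y = 4.52 ✓
  B = 5.938 -> Y = 10.938 ✓
  B = 2.337 -> Y = 7.337 ✓
All samples match this transformation.

(c) B + 5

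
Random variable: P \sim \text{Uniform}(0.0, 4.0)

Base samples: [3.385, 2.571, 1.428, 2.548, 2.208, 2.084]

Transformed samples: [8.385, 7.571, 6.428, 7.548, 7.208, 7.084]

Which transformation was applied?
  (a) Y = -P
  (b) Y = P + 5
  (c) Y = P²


Checking option (b) Y = P + 5:
  P = 3.385 -> Y = 8.385 ✓
  P = 2.571 -> Y = 7.571 ✓
  P = 1.428 -> Y = 6.428 ✓
All samples match this transformation.

(b) P + 5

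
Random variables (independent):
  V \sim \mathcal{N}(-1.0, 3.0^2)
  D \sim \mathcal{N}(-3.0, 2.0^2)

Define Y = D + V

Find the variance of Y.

For independent RVs: Var(aX + bY) = a²Var(X) + b²Var(Y)
Var(V) = 9
Var(D) = 4
Var(Y) = 1²*9 + 1²*4
= 1*9 + 1*4 = 13

13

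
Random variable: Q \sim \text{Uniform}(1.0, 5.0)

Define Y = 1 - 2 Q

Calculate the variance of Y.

For Y = aQ + b: Var(Y) = a² * Var(Q)
Var(Q) = (5 - 1)^2/12 = 1.3333333
Var(Y) = (-2)² * 1.3333333 = 4 * 1.3333333 = 5.3333333

5.3333333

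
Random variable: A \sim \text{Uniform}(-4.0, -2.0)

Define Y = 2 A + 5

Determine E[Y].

For Y = 2A + 5:
E[Y] = 2 * E[A] + 5
E[A] = (-4 - 2)/2 = -3
E[Y] = 2 * (-3) + 5 = -1

-1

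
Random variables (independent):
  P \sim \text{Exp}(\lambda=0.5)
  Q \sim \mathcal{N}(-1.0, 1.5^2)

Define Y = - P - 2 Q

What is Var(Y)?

For independent RVs: Var(aX + bY) = a²Var(X) + b²Var(Y)
Var(P) = 4
Var(Q) = 2.25
Var(Y) = (-1)²*4 + (-2)²*2.25
= 1*4 + 4*2.25 = 13

13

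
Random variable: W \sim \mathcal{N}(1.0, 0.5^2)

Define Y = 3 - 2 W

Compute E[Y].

For Y = -2W + 3:
E[Y] = -2 * E[W] + 3
E[W] = 1.0 = 1
E[Y] = -2 * 1 + 3 = 1

1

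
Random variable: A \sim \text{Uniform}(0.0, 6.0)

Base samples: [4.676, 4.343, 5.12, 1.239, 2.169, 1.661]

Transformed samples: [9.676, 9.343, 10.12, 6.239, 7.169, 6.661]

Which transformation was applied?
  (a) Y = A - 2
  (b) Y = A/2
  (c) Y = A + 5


Checking option (c) Y = A + 5:
  A = 4.676 -> Y = 9.676 ✓
  A = 4.343 -> Y = 9.343 ✓
  A = 5.12 -> Y = 10.12 ✓
All samples match this transformation.

(c) A + 5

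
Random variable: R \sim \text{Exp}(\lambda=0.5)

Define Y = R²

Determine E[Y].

E[R²] = Var(R) + (E[R])² = 4 + 4 = 8

8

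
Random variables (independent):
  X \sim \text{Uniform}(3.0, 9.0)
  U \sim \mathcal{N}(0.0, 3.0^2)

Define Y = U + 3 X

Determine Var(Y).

For independent RVs: Var(aX + bY) = a²Var(X) + b²Var(Y)
Var(X) = 3
Var(U) = 9
Var(Y) = 3²*3 + 1²*9
= 9*3 + 1*9 = 36

36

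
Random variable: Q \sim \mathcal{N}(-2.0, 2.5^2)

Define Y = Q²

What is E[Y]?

E[Q²] = Var(Q) + (E[Q])² = 6.25 + 4 = 10.25

10.25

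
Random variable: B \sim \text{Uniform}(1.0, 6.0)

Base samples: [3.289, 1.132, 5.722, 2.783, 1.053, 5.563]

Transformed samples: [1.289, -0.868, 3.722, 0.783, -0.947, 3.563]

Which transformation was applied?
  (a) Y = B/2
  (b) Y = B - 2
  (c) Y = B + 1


Checking option (b) Y = B - 2:
  B = 3.289 -> Y = 1.289 ✓
  B = 1.132 -> Y = -0.868 ✓
  B = 5.722 -> Y = 3.722 ✓
All samples match this transformation.

(b) B - 2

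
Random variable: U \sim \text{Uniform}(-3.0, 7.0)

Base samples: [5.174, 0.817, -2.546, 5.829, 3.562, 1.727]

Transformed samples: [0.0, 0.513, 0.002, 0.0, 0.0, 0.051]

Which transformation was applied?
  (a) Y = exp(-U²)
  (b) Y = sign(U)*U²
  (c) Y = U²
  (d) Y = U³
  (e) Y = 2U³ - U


Checking option (a) Y = exp(-U²):
  U = 5.174 -> Y = 0.0 ✓
  U = 0.817 -> Y = 0.513 ✓
  U = -2.546 -> Y = 0.002 ✓
All samples match this transformation.

(a) exp(-U²)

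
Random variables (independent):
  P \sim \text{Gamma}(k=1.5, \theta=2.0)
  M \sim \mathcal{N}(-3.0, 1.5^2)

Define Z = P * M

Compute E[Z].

For independent RVs: E[XY] = E[X]*E[Y]
E[P] = 3
E[M] = -3
E[Z] = 3 * (-3) = -9

-9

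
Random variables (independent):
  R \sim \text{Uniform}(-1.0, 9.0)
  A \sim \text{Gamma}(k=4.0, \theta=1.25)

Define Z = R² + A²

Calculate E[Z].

E[Z] = E[R²] + E[A²]
E[R²] = Var(R) + E[R]² = 8.3333333 + 16 = 24.333333
E[A²] = Var(A) + E[A]² = 6.25 + 25 = 31.25
E[Z] = 24.333333 + 31.25 = 55.583333

55.583333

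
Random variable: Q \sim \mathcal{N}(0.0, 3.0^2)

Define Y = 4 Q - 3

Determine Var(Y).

For Y = aQ + b: Var(Y) = a² * Var(Q)
Var(Q) = 3.0^2 = 9
Var(Y) = 4² * 9 = 16 * 9 = 144

144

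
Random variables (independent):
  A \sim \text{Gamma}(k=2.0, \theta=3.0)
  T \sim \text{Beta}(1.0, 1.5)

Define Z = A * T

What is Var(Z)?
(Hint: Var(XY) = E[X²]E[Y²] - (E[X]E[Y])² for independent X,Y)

Var(XY) = E[X²]E[Y²] - (E[X]E[Y])²
E[A] = 6, Var(A) = 18
E[T] = 0.4, Var(T) = 0.068571429
E[A²] = 18 + 6² = 54
E[T²] = 0.068571429 + 0.4² = 0.22857143
Var(Z) = 54*0.22857143 - (6*0.4)²
= 12.342857 - 5.76 = 6.5828571

6.5828571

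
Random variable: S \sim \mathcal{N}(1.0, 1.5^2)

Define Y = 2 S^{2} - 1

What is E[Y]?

E[Y] = 2*E[S²] - 1
E[S] = 1
E[S²] = Var(S) + (E[S])² = 2.25 + 1 = 3.25
E[Y] = 2*3.25 - 1 = 5.5

5.5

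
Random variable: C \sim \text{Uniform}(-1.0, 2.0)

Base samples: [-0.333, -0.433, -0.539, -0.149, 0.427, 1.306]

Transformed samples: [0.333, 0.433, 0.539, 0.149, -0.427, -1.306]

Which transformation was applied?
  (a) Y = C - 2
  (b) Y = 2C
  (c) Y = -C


Checking option (c) Y = -C:
  C = -0.333 -> Y = 0.333 ✓
  C = -0.433 -> Y = 0.433 ✓
  C = -0.539 -> Y = 0.539 ✓
All samples match this transformation.

(c) -C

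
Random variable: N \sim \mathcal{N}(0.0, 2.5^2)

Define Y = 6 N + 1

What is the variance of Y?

For Y = aN + b: Var(Y) = a² * Var(N)
Var(N) = 2.5^2 = 6.25
Var(Y) = 6² * 6.25 = 36 * 6.25 = 225

225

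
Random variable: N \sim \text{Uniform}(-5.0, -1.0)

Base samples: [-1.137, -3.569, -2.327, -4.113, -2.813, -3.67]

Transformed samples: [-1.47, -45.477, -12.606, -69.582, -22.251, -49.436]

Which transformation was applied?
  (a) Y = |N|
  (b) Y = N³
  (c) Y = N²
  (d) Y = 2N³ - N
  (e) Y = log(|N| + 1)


Checking option (b) Y = N³:
  N = -1.137 -> Y = -1.47 ✓
  N = -3.569 -> Y = -45.477 ✓
  N = -2.327 -> Y = -12.606 ✓
All samples match this transformation.

(b) N³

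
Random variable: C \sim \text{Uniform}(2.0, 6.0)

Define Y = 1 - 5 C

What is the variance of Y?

For Y = aC + b: Var(Y) = a² * Var(C)
Var(C) = (6 - 2)^2/12 = 1.3333333
Var(Y) = (-5)² * 1.3333333 = 25 * 1.3333333 = 33.333333

33.333333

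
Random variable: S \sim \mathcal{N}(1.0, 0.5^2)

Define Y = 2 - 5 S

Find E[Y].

For Y = -5S + 2:
E[Y] = -5 * E[S] + 2
E[S] = 1.0 = 1
E[Y] = -5 * 1 + 2 = -3

-3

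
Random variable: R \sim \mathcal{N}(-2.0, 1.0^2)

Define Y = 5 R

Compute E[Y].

For Y = 5R:
E[Y] = 5 * E[R]
E[R] = -2.0 = -2
E[Y] = 5 * (-2) = -10

-10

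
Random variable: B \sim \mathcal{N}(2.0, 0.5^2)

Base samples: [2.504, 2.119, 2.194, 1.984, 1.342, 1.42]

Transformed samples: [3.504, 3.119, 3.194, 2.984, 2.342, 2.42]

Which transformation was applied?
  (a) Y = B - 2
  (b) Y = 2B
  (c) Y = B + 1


Checking option (c) Y = B + 1:
  B = 2.504 -> Y = 3.504 ✓
  B = 2.119 -> Y = 3.119 ✓
  B = 2.194 -> Y = 3.194 ✓
All samples match this transformation.

(c) B + 1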